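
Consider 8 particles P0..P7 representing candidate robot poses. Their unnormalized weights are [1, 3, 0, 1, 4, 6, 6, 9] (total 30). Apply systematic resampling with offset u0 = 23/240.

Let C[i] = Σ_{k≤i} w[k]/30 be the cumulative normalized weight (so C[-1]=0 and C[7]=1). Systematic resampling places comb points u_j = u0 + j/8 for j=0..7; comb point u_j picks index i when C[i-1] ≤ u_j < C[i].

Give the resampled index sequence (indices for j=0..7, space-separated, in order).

C = [1/30, 2/15, 2/15, 1/6, 3/10, 1/2, 7/10, 1]
j=0: u_0=23/240 ∈ [1/30, 2/15) → index 1
j=1: u_1=53/240 ∈ [1/6, 3/10) → index 4
j=2: u_2=83/240 ∈ [3/10, 1/2) → index 5
j=3: u_3=113/240 ∈ [3/10, 1/2) → index 5
j=4: u_4=143/240 ∈ [1/2, 7/10) → index 6
j=5: u_5=173/240 ∈ [7/10, 1) → index 7
j=6: u_6=203/240 ∈ [7/10, 1) → index 7
j=7: u_7=233/240 ∈ [7/10, 1) → index 7

1 4 5 5 6 7 7 7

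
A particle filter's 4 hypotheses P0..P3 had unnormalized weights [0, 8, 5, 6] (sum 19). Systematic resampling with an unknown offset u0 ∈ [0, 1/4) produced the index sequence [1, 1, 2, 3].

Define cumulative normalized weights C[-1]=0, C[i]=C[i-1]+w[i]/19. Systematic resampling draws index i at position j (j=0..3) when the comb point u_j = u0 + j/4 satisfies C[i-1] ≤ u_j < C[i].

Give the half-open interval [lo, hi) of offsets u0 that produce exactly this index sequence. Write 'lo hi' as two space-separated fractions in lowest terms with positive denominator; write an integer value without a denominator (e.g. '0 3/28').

C = [0, 8/19, 13/19, 1]
j=0 picked index 1: u0 ∈ [0, 8/19)
j=1 picked index 1: u0 ∈ [-1/4, 13/76)
j=2 picked index 2: u0 ∈ [-3/38, 7/38)
j=3 picked index 3: u0 ∈ [-5/76, 1/4)
intersection: [0, 13/76)

0 13/76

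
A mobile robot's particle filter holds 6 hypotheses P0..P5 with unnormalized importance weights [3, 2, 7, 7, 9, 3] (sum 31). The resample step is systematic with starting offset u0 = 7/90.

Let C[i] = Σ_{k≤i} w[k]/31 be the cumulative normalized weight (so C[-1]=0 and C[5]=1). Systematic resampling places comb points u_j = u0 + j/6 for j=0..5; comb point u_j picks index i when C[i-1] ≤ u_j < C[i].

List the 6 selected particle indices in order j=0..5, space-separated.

C = [3/31, 5/31, 12/31, 19/31, 28/31, 1]
j=0: u_0=7/90 ∈ [0, 3/31) → index 0
j=1: u_1=11/45 ∈ [5/31, 12/31) → index 2
j=2: u_2=37/90 ∈ [12/31, 19/31) → index 3
j=3: u_3=26/45 ∈ [12/31, 19/31) → index 3
j=4: u_4=67/90 ∈ [19/31, 28/31) → index 4
j=5: u_5=41/45 ∈ [28/31, 1) → index 5

0 2 3 3 4 5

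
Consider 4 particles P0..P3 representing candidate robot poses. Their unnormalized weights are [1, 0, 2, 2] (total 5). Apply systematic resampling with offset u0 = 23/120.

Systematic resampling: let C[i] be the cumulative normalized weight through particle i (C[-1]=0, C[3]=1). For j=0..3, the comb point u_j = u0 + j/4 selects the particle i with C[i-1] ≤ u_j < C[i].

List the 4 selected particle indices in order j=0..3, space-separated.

0 2 3 3

C = [1/5, 1/5, 3/5, 1]
j=0: u_0=23/120 ∈ [0, 1/5) → index 0
j=1: u_1=53/120 ∈ [1/5, 3/5) → index 2
j=2: u_2=83/120 ∈ [3/5, 1) → index 3
j=3: u_3=113/120 ∈ [3/5, 1) → index 3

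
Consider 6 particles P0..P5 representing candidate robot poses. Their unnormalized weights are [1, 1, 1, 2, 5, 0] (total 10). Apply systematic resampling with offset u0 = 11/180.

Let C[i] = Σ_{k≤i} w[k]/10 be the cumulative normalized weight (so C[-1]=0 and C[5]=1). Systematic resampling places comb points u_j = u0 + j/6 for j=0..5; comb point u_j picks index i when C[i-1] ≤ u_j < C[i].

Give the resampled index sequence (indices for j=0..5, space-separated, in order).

C = [1/10, 1/5, 3/10, 1/2, 1, 1]
j=0: u_0=11/180 ∈ [0, 1/10) → index 0
j=1: u_1=41/180 ∈ [1/5, 3/10) → index 2
j=2: u_2=71/180 ∈ [3/10, 1/2) → index 3
j=3: u_3=101/180 ∈ [1/2, 1) → index 4
j=4: u_4=131/180 ∈ [1/2, 1) → index 4
j=5: u_5=161/180 ∈ [1/2, 1) → index 4

0 2 3 4 4 4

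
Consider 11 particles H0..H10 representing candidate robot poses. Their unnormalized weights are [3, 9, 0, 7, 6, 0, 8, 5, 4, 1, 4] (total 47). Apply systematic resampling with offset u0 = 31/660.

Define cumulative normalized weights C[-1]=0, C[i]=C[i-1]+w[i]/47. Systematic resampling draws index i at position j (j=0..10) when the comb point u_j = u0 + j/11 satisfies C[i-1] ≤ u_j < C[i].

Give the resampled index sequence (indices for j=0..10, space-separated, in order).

C = [3/47, 12/47, 12/47, 19/47, 25/47, 25/47, 33/47, 38/47, 42/47, 43/47, 1]
j=0: u_0=31/660 ∈ [0, 3/47) → index 0
j=1: u_1=91/660 ∈ [3/47, 12/47) → index 1
j=2: u_2=151/660 ∈ [3/47, 12/47) → index 1
j=3: u_3=211/660 ∈ [12/47, 19/47) → index 3
j=4: u_4=271/660 ∈ [19/47, 25/47) → index 4
j=5: u_5=331/660 ∈ [19/47, 25/47) → index 4
j=6: u_6=391/660 ∈ [25/47, 33/47) → index 6
j=7: u_7=41/60 ∈ [25/47, 33/47) → index 6
j=8: u_8=511/660 ∈ [33/47, 38/47) → index 7
j=9: u_9=571/660 ∈ [38/47, 42/47) → index 8
j=10: u_10=631/660 ∈ [43/47, 1) → index 10

0 1 1 3 4 4 6 6 7 8 10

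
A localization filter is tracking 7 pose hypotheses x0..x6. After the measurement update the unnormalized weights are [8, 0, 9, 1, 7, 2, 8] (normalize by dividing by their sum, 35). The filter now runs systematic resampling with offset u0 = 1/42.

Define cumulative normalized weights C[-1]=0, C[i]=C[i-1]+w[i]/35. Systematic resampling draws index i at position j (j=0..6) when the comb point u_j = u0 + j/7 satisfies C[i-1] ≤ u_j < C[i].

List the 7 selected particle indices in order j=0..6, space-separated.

C = [8/35, 8/35, 17/35, 18/35, 5/7, 27/35, 1]
j=0: u_0=1/42 ∈ [0, 8/35) → index 0
j=1: u_1=1/6 ∈ [0, 8/35) → index 0
j=2: u_2=13/42 ∈ [8/35, 17/35) → index 2
j=3: u_3=19/42 ∈ [8/35, 17/35) → index 2
j=4: u_4=25/42 ∈ [18/35, 5/7) → index 4
j=5: u_5=31/42 ∈ [5/7, 27/35) → index 5
j=6: u_6=37/42 ∈ [27/35, 1) → index 6

0 0 2 2 4 5 6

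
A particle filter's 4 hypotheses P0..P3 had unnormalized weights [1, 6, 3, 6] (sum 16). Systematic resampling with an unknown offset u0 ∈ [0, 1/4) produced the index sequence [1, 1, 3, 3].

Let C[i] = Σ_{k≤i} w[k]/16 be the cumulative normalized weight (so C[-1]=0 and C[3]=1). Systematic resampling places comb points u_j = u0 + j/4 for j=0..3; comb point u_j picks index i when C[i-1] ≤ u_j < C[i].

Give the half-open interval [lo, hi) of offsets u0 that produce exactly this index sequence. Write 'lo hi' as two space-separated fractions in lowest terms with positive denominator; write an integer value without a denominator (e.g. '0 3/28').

1/8 3/16

C = [1/16, 7/16, 5/8, 1]
j=0 picked index 1: u0 ∈ [1/16, 7/16)
j=1 picked index 1: u0 ∈ [-3/16, 3/16)
j=2 picked index 3: u0 ∈ [1/8, 1/2)
j=3 picked index 3: u0 ∈ [-1/8, 1/4)
intersection: [1/8, 3/16)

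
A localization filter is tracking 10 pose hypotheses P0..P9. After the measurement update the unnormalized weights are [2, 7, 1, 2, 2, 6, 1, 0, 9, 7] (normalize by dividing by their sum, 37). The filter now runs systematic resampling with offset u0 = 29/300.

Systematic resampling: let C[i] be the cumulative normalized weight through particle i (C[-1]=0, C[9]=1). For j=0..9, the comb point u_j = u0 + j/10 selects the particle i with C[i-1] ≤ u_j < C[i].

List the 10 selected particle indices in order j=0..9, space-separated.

C = [2/37, 9/37, 10/37, 12/37, 14/37, 20/37, 21/37, 21/37, 30/37, 1]
j=0: u_0=29/300 ∈ [2/37, 9/37) → index 1
j=1: u_1=59/300 ∈ [2/37, 9/37) → index 1
j=2: u_2=89/300 ∈ [10/37, 12/37) → index 3
j=3: u_3=119/300 ∈ [14/37, 20/37) → index 5
j=4: u_4=149/300 ∈ [14/37, 20/37) → index 5
j=5: u_5=179/300 ∈ [21/37, 30/37) → index 8
j=6: u_6=209/300 ∈ [21/37, 30/37) → index 8
j=7: u_7=239/300 ∈ [21/37, 30/37) → index 8
j=8: u_8=269/300 ∈ [30/37, 1) → index 9
j=9: u_9=299/300 ∈ [30/37, 1) → index 9

1 1 3 5 5 8 8 8 9 9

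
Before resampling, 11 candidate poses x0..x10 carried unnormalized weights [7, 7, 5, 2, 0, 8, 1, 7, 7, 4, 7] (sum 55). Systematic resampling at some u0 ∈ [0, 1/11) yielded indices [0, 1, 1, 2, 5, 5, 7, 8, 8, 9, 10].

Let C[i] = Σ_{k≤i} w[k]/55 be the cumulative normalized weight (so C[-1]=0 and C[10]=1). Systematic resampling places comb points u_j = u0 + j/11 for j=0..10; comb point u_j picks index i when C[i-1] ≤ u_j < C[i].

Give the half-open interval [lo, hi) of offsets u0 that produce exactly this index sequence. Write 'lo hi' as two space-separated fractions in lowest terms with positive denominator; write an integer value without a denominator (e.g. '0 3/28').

2/55 3/55

C = [7/55, 14/55, 19/55, 21/55, 21/55, 29/55, 6/11, 37/55, 4/5, 48/55, 1]
j=0 picked index 0: u0 ∈ [0, 7/55)
j=1 picked index 1: u0 ∈ [2/55, 9/55)
j=2 picked index 1: u0 ∈ [-3/55, 4/55)
j=3 picked index 2: u0 ∈ [-1/55, 4/55)
j=4 picked index 5: u0 ∈ [1/55, 9/55)
j=5 picked index 5: u0 ∈ [-4/55, 4/55)
j=6 picked index 7: u0 ∈ [0, 7/55)
j=7 picked index 8: u0 ∈ [2/55, 9/55)
j=8 picked index 8: u0 ∈ [-3/55, 4/55)
j=9 picked index 9: u0 ∈ [-1/55, 3/55)
j=10 picked index 10: u0 ∈ [-2/55, 1/11)
intersection: [2/55, 3/55)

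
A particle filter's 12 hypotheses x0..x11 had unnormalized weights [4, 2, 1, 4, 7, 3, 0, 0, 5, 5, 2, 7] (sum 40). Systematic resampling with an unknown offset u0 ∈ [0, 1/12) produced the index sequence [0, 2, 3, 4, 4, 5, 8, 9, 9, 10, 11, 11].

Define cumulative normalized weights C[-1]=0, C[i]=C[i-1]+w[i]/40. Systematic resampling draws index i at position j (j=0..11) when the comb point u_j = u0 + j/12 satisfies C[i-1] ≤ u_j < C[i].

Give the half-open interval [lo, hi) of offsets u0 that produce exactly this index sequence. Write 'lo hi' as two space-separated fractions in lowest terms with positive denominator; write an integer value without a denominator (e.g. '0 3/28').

1/15 3/40

C = [1/10, 3/20, 7/40, 11/40, 9/20, 21/40, 21/40, 21/40, 13/20, 31/40, 33/40, 1]
j=0 picked index 0: u0 ∈ [0, 1/10)
j=1 picked index 2: u0 ∈ [1/15, 11/120)
j=2 picked index 3: u0 ∈ [1/120, 13/120)
j=3 picked index 4: u0 ∈ [1/40, 1/5)
j=4 picked index 4: u0 ∈ [-7/120, 7/60)
j=5 picked index 5: u0 ∈ [1/30, 13/120)
j=6 picked index 8: u0 ∈ [1/40, 3/20)
j=7 picked index 9: u0 ∈ [1/15, 23/120)
j=8 picked index 9: u0 ∈ [-1/60, 13/120)
j=9 picked index 10: u0 ∈ [1/40, 3/40)
j=10 picked index 11: u0 ∈ [-1/120, 1/6)
j=11 picked index 11: u0 ∈ [-11/120, 1/12)
intersection: [1/15, 3/40)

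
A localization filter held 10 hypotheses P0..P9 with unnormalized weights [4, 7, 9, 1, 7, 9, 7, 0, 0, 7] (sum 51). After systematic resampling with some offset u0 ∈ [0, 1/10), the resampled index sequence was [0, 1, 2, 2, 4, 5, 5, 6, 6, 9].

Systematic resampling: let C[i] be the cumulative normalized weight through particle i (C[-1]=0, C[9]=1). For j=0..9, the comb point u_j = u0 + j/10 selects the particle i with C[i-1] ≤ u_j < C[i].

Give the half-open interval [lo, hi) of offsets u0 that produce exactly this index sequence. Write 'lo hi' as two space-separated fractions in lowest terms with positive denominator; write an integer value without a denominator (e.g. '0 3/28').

C = [4/51, 11/51, 20/51, 7/17, 28/51, 37/51, 44/51, 44/51, 44/51, 1]
j=0 picked index 0: u0 ∈ [0, 4/51)
j=1 picked index 1: u0 ∈ [-11/510, 59/510)
j=2 picked index 2: u0 ∈ [4/255, 49/255)
j=3 picked index 2: u0 ∈ [-43/510, 47/510)
j=4 picked index 4: u0 ∈ [1/85, 38/255)
j=5 picked index 5: u0 ∈ [5/102, 23/102)
j=6 picked index 5: u0 ∈ [-13/255, 32/255)
j=7 picked index 6: u0 ∈ [13/510, 83/510)
j=8 picked index 6: u0 ∈ [-19/255, 16/255)
j=9 picked index 9: u0 ∈ [-19/510, 1/10)
intersection: [5/102, 16/255)

5/102 16/255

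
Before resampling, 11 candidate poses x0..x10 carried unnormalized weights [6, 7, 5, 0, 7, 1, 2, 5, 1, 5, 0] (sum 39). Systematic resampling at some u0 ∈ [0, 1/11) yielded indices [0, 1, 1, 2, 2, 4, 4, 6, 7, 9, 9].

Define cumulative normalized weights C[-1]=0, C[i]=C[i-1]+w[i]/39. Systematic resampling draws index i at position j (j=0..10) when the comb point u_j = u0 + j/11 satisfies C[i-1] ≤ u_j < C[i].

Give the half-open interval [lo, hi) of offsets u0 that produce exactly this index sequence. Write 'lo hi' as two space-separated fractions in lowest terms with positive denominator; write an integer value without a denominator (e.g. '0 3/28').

9/143 35/429

C = [2/13, 1/3, 6/13, 6/13, 25/39, 2/3, 28/39, 11/13, 34/39, 1, 1]
j=0 picked index 0: u0 ∈ [0, 2/13)
j=1 picked index 1: u0 ∈ [9/143, 8/33)
j=2 picked index 1: u0 ∈ [-4/143, 5/33)
j=3 picked index 2: u0 ∈ [2/33, 27/143)
j=4 picked index 2: u0 ∈ [-1/33, 14/143)
j=5 picked index 4: u0 ∈ [1/143, 80/429)
j=6 picked index 4: u0 ∈ [-12/143, 41/429)
j=7 picked index 6: u0 ∈ [1/33, 35/429)
j=8 picked index 7: u0 ∈ [-4/429, 17/143)
j=9 picked index 9: u0 ∈ [23/429, 2/11)
j=10 picked index 9: u0 ∈ [-16/429, 1/11)
intersection: [9/143, 35/429)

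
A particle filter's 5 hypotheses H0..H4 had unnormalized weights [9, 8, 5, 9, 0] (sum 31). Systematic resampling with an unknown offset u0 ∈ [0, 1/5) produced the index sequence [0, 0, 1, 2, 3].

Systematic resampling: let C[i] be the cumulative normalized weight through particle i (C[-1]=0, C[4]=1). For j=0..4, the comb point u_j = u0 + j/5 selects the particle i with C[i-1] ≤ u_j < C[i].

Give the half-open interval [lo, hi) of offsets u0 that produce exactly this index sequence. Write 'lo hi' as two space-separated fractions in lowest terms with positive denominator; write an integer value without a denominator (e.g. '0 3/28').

0 14/155

C = [9/31, 17/31, 22/31, 1, 1]
j=0 picked index 0: u0 ∈ [0, 9/31)
j=1 picked index 0: u0 ∈ [-1/5, 14/155)
j=2 picked index 1: u0 ∈ [-17/155, 23/155)
j=3 picked index 2: u0 ∈ [-8/155, 17/155)
j=4 picked index 3: u0 ∈ [-14/155, 1/5)
intersection: [0, 14/155)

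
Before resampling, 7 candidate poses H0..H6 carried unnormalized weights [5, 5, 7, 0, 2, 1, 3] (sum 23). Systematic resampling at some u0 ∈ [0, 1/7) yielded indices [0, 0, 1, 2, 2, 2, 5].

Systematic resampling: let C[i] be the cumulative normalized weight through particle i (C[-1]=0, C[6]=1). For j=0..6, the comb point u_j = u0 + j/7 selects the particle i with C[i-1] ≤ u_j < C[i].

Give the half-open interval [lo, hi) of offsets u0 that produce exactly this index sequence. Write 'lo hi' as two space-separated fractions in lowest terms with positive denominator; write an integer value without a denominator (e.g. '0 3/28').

1/161 2/161

C = [5/23, 10/23, 17/23, 17/23, 19/23, 20/23, 1]
j=0 picked index 0: u0 ∈ [0, 5/23)
j=1 picked index 0: u0 ∈ [-1/7, 12/161)
j=2 picked index 1: u0 ∈ [-11/161, 24/161)
j=3 picked index 2: u0 ∈ [1/161, 50/161)
j=4 picked index 2: u0 ∈ [-22/161, 27/161)
j=5 picked index 2: u0 ∈ [-45/161, 4/161)
j=6 picked index 5: u0 ∈ [-5/161, 2/161)
intersection: [1/161, 2/161)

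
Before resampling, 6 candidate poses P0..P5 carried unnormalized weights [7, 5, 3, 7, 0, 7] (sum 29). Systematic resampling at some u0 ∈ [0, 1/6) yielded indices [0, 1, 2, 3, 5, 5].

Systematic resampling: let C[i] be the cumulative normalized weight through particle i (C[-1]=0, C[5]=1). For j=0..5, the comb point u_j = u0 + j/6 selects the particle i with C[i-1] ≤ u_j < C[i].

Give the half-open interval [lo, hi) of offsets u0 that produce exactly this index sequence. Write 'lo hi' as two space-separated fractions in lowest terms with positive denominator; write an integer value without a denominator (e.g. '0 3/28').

8/87 1/6

C = [7/29, 12/29, 15/29, 22/29, 22/29, 1]
j=0 picked index 0: u0 ∈ [0, 7/29)
j=1 picked index 1: u0 ∈ [13/174, 43/174)
j=2 picked index 2: u0 ∈ [7/87, 16/87)
j=3 picked index 3: u0 ∈ [1/58, 15/58)
j=4 picked index 5: u0 ∈ [8/87, 1/3)
j=5 picked index 5: u0 ∈ [-13/174, 1/6)
intersection: [8/87, 1/6)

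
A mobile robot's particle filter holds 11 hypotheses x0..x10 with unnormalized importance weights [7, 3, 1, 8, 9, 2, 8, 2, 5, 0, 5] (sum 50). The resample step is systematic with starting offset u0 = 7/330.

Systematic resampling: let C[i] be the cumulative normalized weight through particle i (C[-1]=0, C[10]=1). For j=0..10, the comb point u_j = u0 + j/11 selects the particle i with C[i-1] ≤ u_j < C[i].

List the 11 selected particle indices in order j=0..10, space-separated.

0 0 2 3 4 4 5 6 6 8 10

C = [7/50, 1/5, 11/50, 19/50, 14/25, 3/5, 19/25, 4/5, 9/10, 9/10, 1]
j=0: u_0=7/330 ∈ [0, 7/50) → index 0
j=1: u_1=37/330 ∈ [0, 7/50) → index 0
j=2: u_2=67/330 ∈ [1/5, 11/50) → index 2
j=3: u_3=97/330 ∈ [11/50, 19/50) → index 3
j=4: u_4=127/330 ∈ [19/50, 14/25) → index 4
j=5: u_5=157/330 ∈ [19/50, 14/25) → index 4
j=6: u_6=17/30 ∈ [14/25, 3/5) → index 5
j=7: u_7=217/330 ∈ [3/5, 19/25) → index 6
j=8: u_8=247/330 ∈ [3/5, 19/25) → index 6
j=9: u_9=277/330 ∈ [4/5, 9/10) → index 8
j=10: u_10=307/330 ∈ [9/10, 1) → index 10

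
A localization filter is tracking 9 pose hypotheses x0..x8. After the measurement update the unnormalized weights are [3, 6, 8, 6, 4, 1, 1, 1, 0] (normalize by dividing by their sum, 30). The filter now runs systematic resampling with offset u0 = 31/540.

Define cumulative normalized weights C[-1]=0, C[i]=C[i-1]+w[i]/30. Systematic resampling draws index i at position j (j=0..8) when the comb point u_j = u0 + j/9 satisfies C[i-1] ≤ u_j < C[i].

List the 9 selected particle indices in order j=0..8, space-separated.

0 1 1 2 2 3 3 4 6

C = [1/10, 3/10, 17/30, 23/30, 9/10, 14/15, 29/30, 1, 1]
j=0: u_0=31/540 ∈ [0, 1/10) → index 0
j=1: u_1=91/540 ∈ [1/10, 3/10) → index 1
j=2: u_2=151/540 ∈ [1/10, 3/10) → index 1
j=3: u_3=211/540 ∈ [3/10, 17/30) → index 2
j=4: u_4=271/540 ∈ [3/10, 17/30) → index 2
j=5: u_5=331/540 ∈ [17/30, 23/30) → index 3
j=6: u_6=391/540 ∈ [17/30, 23/30) → index 3
j=7: u_7=451/540 ∈ [23/30, 9/10) → index 4
j=8: u_8=511/540 ∈ [14/15, 29/30) → index 6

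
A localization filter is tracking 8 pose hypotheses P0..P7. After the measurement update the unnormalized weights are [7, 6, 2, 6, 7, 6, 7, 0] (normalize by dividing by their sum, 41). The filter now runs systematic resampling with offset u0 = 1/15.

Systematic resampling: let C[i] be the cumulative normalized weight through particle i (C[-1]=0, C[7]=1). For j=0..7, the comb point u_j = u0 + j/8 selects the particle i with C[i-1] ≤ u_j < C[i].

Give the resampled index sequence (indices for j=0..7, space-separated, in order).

0 1 1 3 4 5 5 6

C = [7/41, 13/41, 15/41, 21/41, 28/41, 34/41, 1, 1]
j=0: u_0=1/15 ∈ [0, 7/41) → index 0
j=1: u_1=23/120 ∈ [7/41, 13/41) → index 1
j=2: u_2=19/60 ∈ [7/41, 13/41) → index 1
j=3: u_3=53/120 ∈ [15/41, 21/41) → index 3
j=4: u_4=17/30 ∈ [21/41, 28/41) → index 4
j=5: u_5=83/120 ∈ [28/41, 34/41) → index 5
j=6: u_6=49/60 ∈ [28/41, 34/41) → index 5
j=7: u_7=113/120 ∈ [34/41, 1) → index 6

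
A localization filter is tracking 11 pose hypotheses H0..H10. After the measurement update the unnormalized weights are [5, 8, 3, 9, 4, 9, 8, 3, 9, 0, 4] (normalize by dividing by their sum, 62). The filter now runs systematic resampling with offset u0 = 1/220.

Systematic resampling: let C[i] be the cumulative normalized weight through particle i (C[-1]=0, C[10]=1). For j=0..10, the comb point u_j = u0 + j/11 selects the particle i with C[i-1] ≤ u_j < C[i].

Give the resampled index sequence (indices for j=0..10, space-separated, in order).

C = [5/62, 13/62, 8/31, 25/62, 29/62, 19/31, 23/31, 49/62, 29/31, 29/31, 1]
j=0: u_0=1/220 ∈ [0, 5/62) → index 0
j=1: u_1=21/220 ∈ [5/62, 13/62) → index 1
j=2: u_2=41/220 ∈ [5/62, 13/62) → index 1
j=3: u_3=61/220 ∈ [8/31, 25/62) → index 3
j=4: u_4=81/220 ∈ [8/31, 25/62) → index 3
j=5: u_5=101/220 ∈ [25/62, 29/62) → index 4
j=6: u_6=11/20 ∈ [29/62, 19/31) → index 5
j=7: u_7=141/220 ∈ [19/31, 23/31) → index 6
j=8: u_8=161/220 ∈ [19/31, 23/31) → index 6
j=9: u_9=181/220 ∈ [49/62, 29/31) → index 8
j=10: u_10=201/220 ∈ [49/62, 29/31) → index 8

0 1 1 3 3 4 5 6 6 8 8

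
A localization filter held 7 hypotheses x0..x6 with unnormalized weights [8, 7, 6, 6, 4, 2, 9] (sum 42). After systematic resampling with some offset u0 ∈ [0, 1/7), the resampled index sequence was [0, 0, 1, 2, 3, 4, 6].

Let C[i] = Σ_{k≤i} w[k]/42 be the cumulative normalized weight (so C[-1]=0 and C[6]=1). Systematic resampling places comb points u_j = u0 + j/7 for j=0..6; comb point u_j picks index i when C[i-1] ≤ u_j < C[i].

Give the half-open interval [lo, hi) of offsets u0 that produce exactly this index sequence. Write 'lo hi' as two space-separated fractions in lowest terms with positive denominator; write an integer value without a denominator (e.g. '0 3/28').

0 1/42

C = [4/21, 5/14, 1/2, 9/14, 31/42, 11/14, 1]
j=0 picked index 0: u0 ∈ [0, 4/21)
j=1 picked index 0: u0 ∈ [-1/7, 1/21)
j=2 picked index 1: u0 ∈ [-2/21, 1/14)
j=3 picked index 2: u0 ∈ [-1/14, 1/14)
j=4 picked index 3: u0 ∈ [-1/14, 1/14)
j=5 picked index 4: u0 ∈ [-1/14, 1/42)
j=6 picked index 6: u0 ∈ [-1/14, 1/7)
intersection: [0, 1/42)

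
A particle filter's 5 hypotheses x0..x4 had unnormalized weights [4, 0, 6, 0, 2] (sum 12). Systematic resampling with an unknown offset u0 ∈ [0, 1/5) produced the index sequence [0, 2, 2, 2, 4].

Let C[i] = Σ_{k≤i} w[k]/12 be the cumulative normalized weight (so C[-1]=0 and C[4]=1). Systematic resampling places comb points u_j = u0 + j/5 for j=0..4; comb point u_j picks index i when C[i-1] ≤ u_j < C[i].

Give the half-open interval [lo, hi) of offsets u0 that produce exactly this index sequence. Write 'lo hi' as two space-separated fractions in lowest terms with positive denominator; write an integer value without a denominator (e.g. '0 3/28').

2/15 1/5

C = [1/3, 1/3, 5/6, 5/6, 1]
j=0 picked index 0: u0 ∈ [0, 1/3)
j=1 picked index 2: u0 ∈ [2/15, 19/30)
j=2 picked index 2: u0 ∈ [-1/15, 13/30)
j=3 picked index 2: u0 ∈ [-4/15, 7/30)
j=4 picked index 4: u0 ∈ [1/30, 1/5)
intersection: [2/15, 1/5)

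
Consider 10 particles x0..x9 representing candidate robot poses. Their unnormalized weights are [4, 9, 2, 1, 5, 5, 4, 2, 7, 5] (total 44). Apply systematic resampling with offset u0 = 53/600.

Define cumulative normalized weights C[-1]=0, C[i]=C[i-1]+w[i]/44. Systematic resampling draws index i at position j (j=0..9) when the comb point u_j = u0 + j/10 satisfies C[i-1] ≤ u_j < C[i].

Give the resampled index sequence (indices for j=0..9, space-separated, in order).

C = [1/11, 13/44, 15/44, 4/11, 21/44, 13/22, 15/22, 8/11, 39/44, 1]
j=0: u_0=53/600 ∈ [0, 1/11) → index 0
j=1: u_1=113/600 ∈ [1/11, 13/44) → index 1
j=2: u_2=173/600 ∈ [1/11, 13/44) → index 1
j=3: u_3=233/600 ∈ [4/11, 21/44) → index 4
j=4: u_4=293/600 ∈ [21/44, 13/22) → index 5
j=5: u_5=353/600 ∈ [21/44, 13/22) → index 5
j=6: u_6=413/600 ∈ [15/22, 8/11) → index 7
j=7: u_7=473/600 ∈ [8/11, 39/44) → index 8
j=8: u_8=533/600 ∈ [39/44, 1) → index 9
j=9: u_9=593/600 ∈ [39/44, 1) → index 9

0 1 1 4 5 5 7 8 9 9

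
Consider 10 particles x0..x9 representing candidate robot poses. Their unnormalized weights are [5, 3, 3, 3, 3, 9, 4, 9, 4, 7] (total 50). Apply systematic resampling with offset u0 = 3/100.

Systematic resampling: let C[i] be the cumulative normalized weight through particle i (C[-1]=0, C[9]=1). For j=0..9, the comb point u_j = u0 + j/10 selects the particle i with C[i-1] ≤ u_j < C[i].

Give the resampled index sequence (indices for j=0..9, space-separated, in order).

C = [1/10, 4/25, 11/50, 7/25, 17/50, 13/25, 3/5, 39/50, 43/50, 1]
j=0: u_0=3/100 ∈ [0, 1/10) → index 0
j=1: u_1=13/100 ∈ [1/10, 4/25) → index 1
j=2: u_2=23/100 ∈ [11/50, 7/25) → index 3
j=3: u_3=33/100 ∈ [7/25, 17/50) → index 4
j=4: u_4=43/100 ∈ [17/50, 13/25) → index 5
j=5: u_5=53/100 ∈ [13/25, 3/5) → index 6
j=6: u_6=63/100 ∈ [3/5, 39/50) → index 7
j=7: u_7=73/100 ∈ [3/5, 39/50) → index 7
j=8: u_8=83/100 ∈ [39/50, 43/50) → index 8
j=9: u_9=93/100 ∈ [43/50, 1) → index 9

0 1 3 4 5 6 7 7 8 9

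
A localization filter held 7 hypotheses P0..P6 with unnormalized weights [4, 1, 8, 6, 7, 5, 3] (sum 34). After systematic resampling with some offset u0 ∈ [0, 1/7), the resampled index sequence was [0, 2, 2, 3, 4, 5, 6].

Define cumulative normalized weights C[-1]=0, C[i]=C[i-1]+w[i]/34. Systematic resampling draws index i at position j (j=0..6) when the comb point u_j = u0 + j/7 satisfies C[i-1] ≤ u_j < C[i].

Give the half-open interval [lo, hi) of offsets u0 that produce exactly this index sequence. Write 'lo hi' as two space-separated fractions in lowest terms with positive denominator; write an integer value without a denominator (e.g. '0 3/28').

C = [2/17, 5/34, 13/34, 19/34, 13/17, 31/34, 1]
j=0 picked index 0: u0 ∈ [0, 2/17)
j=1 picked index 2: u0 ∈ [1/238, 57/238)
j=2 picked index 2: u0 ∈ [-33/238, 23/238)
j=3 picked index 3: u0 ∈ [-11/238, 31/238)
j=4 picked index 4: u0 ∈ [-3/238, 23/119)
j=5 picked index 5: u0 ∈ [6/119, 47/238)
j=6 picked index 6: u0 ∈ [13/238, 1/7)
intersection: [13/238, 23/238)

13/238 23/238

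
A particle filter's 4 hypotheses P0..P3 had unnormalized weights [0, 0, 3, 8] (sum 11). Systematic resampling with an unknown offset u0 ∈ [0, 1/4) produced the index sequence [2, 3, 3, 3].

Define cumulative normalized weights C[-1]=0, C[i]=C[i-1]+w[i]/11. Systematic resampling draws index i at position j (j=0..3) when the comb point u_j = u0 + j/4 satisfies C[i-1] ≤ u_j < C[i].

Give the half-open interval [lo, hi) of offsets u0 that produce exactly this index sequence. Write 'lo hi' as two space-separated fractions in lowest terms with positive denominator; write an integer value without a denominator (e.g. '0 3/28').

C = [0, 0, 3/11, 1]
j=0 picked index 2: u0 ∈ [0, 3/11)
j=1 picked index 3: u0 ∈ [1/44, 3/4)
j=2 picked index 3: u0 ∈ [-5/22, 1/2)
j=3 picked index 3: u0 ∈ [-21/44, 1/4)
intersection: [1/44, 1/4)

1/44 1/4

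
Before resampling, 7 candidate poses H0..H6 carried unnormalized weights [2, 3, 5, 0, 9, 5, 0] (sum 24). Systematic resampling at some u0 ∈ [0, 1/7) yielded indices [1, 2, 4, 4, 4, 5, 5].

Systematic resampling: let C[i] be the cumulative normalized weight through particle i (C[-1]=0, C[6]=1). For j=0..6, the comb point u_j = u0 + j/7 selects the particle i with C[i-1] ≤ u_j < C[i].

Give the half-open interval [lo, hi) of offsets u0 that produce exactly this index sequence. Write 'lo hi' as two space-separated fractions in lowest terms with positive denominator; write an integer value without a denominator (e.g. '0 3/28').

C = [1/12, 5/24, 5/12, 5/12, 19/24, 1, 1]
j=0 picked index 1: u0 ∈ [1/12, 5/24)
j=1 picked index 2: u0 ∈ [11/168, 23/84)
j=2 picked index 4: u0 ∈ [11/84, 85/168)
j=3 picked index 4: u0 ∈ [-1/84, 61/168)
j=4 picked index 4: u0 ∈ [-13/84, 37/168)
j=5 picked index 5: u0 ∈ [13/168, 2/7)
j=6 picked index 5: u0 ∈ [-11/168, 1/7)
intersection: [11/84, 1/7)

11/84 1/7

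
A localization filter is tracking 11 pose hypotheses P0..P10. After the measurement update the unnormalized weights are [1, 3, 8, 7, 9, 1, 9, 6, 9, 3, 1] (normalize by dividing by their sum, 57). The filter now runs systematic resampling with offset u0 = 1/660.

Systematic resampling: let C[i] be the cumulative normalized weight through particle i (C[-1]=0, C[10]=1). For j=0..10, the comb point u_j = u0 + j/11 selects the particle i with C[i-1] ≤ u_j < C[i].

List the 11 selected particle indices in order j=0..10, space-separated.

0 2 2 3 4 4 6 6 7 8 8

C = [1/57, 4/57, 4/19, 1/3, 28/57, 29/57, 2/3, 44/57, 53/57, 56/57, 1]
j=0: u_0=1/660 ∈ [0, 1/57) → index 0
j=1: u_1=61/660 ∈ [4/57, 4/19) → index 2
j=2: u_2=11/60 ∈ [4/57, 4/19) → index 2
j=3: u_3=181/660 ∈ [4/19, 1/3) → index 3
j=4: u_4=241/660 ∈ [1/3, 28/57) → index 4
j=5: u_5=301/660 ∈ [1/3, 28/57) → index 4
j=6: u_6=361/660 ∈ [29/57, 2/3) → index 6
j=7: u_7=421/660 ∈ [29/57, 2/3) → index 6
j=8: u_8=481/660 ∈ [2/3, 44/57) → index 7
j=9: u_9=541/660 ∈ [44/57, 53/57) → index 8
j=10: u_10=601/660 ∈ [44/57, 53/57) → index 8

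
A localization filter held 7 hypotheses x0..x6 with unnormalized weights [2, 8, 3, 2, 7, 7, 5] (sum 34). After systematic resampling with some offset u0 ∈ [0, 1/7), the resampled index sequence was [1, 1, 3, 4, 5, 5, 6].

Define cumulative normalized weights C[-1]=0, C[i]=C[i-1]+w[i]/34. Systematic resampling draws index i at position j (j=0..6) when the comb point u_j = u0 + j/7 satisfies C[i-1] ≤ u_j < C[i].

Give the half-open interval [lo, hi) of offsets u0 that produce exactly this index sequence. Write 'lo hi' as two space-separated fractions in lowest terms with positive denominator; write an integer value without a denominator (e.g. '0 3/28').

C = [1/17, 5/17, 13/34, 15/34, 11/17, 29/34, 1]
j=0 picked index 1: u0 ∈ [1/17, 5/17)
j=1 picked index 1: u0 ∈ [-10/119, 18/119)
j=2 picked index 3: u0 ∈ [23/238, 37/238)
j=3 picked index 4: u0 ∈ [3/238, 26/119)
j=4 picked index 5: u0 ∈ [9/119, 67/238)
j=5 picked index 5: u0 ∈ [-8/119, 33/238)
j=6 picked index 6: u0 ∈ [-1/238, 1/7)
intersection: [23/238, 33/238)

23/238 33/238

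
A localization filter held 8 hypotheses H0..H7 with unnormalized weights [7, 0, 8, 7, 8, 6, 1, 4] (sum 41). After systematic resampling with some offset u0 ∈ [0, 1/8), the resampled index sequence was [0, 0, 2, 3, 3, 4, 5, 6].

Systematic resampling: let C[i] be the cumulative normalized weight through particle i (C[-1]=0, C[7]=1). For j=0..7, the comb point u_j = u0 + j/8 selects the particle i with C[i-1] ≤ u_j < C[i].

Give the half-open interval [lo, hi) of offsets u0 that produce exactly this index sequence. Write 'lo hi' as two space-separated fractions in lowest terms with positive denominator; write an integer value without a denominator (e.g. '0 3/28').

1/328 9/328

C = [7/41, 7/41, 15/41, 22/41, 30/41, 36/41, 37/41, 1]
j=0 picked index 0: u0 ∈ [0, 7/41)
j=1 picked index 0: u0 ∈ [-1/8, 15/328)
j=2 picked index 2: u0 ∈ [-13/164, 19/164)
j=3 picked index 3: u0 ∈ [-3/328, 53/328)
j=4 picked index 3: u0 ∈ [-11/82, 3/82)
j=5 picked index 4: u0 ∈ [-29/328, 35/328)
j=6 picked index 5: u0 ∈ [-3/164, 21/164)
j=7 picked index 6: u0 ∈ [1/328, 9/328)
intersection: [1/328, 9/328)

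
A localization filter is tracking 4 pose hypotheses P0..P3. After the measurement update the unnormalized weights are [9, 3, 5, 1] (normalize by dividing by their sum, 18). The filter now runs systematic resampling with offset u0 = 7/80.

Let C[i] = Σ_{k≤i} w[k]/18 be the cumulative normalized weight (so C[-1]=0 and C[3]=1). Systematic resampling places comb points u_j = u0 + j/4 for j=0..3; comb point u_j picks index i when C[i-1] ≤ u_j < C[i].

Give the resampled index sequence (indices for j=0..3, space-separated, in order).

0 0 1 2

C = [1/2, 2/3, 17/18, 1]
j=0: u_0=7/80 ∈ [0, 1/2) → index 0
j=1: u_1=27/80 ∈ [0, 1/2) → index 0
j=2: u_2=47/80 ∈ [1/2, 2/3) → index 1
j=3: u_3=67/80 ∈ [2/3, 17/18) → index 2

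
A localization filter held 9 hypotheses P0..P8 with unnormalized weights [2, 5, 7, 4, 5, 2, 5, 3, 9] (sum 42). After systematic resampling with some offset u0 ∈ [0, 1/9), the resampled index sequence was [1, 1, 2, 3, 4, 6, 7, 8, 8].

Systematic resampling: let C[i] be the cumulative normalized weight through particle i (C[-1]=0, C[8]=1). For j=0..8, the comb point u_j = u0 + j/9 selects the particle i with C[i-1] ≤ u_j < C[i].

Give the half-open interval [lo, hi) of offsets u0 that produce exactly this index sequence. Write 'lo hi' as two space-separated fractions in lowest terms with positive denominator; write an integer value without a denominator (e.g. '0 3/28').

C = [1/21, 1/6, 1/3, 3/7, 23/42, 25/42, 5/7, 11/14, 1]
j=0 picked index 1: u0 ∈ [1/21, 1/6)
j=1 picked index 1: u0 ∈ [-4/63, 1/18)
j=2 picked index 2: u0 ∈ [-1/18, 1/9)
j=3 picked index 3: u0 ∈ [0, 2/21)
j=4 picked index 4: u0 ∈ [-1/63, 13/126)
j=5 picked index 6: u0 ∈ [5/126, 10/63)
j=6 picked index 7: u0 ∈ [1/21, 5/42)
j=7 picked index 8: u0 ∈ [1/126, 2/9)
j=8 picked index 8: u0 ∈ [-13/126, 1/9)
intersection: [1/21, 1/18)

1/21 1/18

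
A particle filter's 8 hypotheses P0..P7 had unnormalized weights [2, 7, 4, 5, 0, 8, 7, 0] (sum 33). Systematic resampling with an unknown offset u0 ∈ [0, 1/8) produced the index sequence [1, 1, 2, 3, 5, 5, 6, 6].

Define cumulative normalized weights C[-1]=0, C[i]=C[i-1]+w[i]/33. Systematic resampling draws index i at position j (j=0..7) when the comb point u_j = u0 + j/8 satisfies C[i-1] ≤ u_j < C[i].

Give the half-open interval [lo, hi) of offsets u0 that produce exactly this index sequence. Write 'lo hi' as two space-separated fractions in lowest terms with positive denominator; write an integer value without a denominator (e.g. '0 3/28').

C = [2/33, 3/11, 13/33, 6/11, 6/11, 26/33, 1, 1]
j=0 picked index 1: u0 ∈ [2/33, 3/11)
j=1 picked index 1: u0 ∈ [-17/264, 13/88)
j=2 picked index 2: u0 ∈ [1/44, 19/132)
j=3 picked index 3: u0 ∈ [5/264, 15/88)
j=4 picked index 5: u0 ∈ [1/22, 19/66)
j=5 picked index 5: u0 ∈ [-7/88, 43/264)
j=6 picked index 6: u0 ∈ [5/132, 1/4)
j=7 picked index 6: u0 ∈ [-23/264, 1/8)
intersection: [2/33, 1/8)

2/33 1/8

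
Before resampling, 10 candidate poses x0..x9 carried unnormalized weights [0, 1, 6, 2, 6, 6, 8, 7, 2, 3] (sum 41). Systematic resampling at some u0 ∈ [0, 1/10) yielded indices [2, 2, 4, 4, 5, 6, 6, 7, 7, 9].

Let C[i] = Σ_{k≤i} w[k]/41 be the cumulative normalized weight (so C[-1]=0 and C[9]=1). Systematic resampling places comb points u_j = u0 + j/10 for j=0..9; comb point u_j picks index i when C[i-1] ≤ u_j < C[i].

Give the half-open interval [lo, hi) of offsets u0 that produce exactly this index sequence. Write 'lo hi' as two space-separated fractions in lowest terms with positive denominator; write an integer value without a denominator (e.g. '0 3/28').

C = [0, 1/41, 7/41, 9/41, 15/41, 21/41, 29/41, 36/41, 38/41, 1]
j=0 picked index 2: u0 ∈ [1/41, 7/41)
j=1 picked index 2: u0 ∈ [-31/410, 29/410)
j=2 picked index 4: u0 ∈ [4/205, 34/205)
j=3 picked index 4: u0 ∈ [-33/410, 27/410)
j=4 picked index 5: u0 ∈ [-7/205, 23/205)
j=5 picked index 6: u0 ∈ [1/82, 17/82)
j=6 picked index 6: u0 ∈ [-18/205, 22/205)
j=7 picked index 7: u0 ∈ [3/410, 73/410)
j=8 picked index 7: u0 ∈ [-19/205, 16/205)
j=9 picked index 9: u0 ∈ [11/410, 1/10)
intersection: [11/410, 27/410)

11/410 27/410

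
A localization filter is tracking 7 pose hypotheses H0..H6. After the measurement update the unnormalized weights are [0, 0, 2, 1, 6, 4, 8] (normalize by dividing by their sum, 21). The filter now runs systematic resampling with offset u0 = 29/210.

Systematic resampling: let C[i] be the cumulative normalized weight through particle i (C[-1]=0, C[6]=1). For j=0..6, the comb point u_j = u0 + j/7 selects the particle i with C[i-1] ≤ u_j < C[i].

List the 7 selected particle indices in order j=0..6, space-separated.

C = [0, 0, 2/21, 1/7, 3/7, 13/21, 1]
j=0: u_0=29/210 ∈ [2/21, 1/7) → index 3
j=1: u_1=59/210 ∈ [1/7, 3/7) → index 4
j=2: u_2=89/210 ∈ [1/7, 3/7) → index 4
j=3: u_3=17/30 ∈ [3/7, 13/21) → index 5
j=4: u_4=149/210 ∈ [13/21, 1) → index 6
j=5: u_5=179/210 ∈ [13/21, 1) → index 6
j=6: u_6=209/210 ∈ [13/21, 1) → index 6

3 4 4 5 6 6 6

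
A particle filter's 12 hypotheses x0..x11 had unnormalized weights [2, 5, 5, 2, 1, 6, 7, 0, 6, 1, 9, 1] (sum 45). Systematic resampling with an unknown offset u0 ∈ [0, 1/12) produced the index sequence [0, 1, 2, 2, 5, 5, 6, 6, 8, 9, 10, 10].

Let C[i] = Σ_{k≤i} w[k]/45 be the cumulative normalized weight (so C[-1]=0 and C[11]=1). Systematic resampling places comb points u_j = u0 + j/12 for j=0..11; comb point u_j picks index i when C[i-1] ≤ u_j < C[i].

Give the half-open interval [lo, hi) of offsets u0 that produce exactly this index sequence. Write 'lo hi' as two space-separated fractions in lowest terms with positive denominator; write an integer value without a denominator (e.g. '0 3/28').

1/180 1/60

C = [2/45, 7/45, 4/15, 14/45, 1/3, 7/15, 28/45, 28/45, 34/45, 7/9, 44/45, 1]
j=0 picked index 0: u0 ∈ [0, 2/45)
j=1 picked index 1: u0 ∈ [-7/180, 13/180)
j=2 picked index 2: u0 ∈ [-1/90, 1/10)
j=3 picked index 2: u0 ∈ [-17/180, 1/60)
j=4 picked index 5: u0 ∈ [0, 2/15)
j=5 picked index 5: u0 ∈ [-1/12, 1/20)
j=6 picked index 6: u0 ∈ [-1/30, 11/90)
j=7 picked index 6: u0 ∈ [-7/60, 7/180)
j=8 picked index 8: u0 ∈ [-2/45, 4/45)
j=9 picked index 9: u0 ∈ [1/180, 1/36)
j=10 picked index 10: u0 ∈ [-1/18, 13/90)
j=11 picked index 10: u0 ∈ [-5/36, 11/180)
intersection: [1/180, 1/60)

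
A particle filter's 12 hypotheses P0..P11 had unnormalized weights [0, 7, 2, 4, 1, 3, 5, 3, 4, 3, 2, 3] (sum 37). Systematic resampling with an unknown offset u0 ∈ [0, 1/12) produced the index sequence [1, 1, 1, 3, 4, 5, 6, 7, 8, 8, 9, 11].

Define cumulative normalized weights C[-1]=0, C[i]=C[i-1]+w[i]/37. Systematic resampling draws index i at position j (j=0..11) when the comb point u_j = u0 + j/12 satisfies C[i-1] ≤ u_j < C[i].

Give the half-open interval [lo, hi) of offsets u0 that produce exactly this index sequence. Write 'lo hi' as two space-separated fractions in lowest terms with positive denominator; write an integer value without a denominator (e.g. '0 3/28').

C = [0, 7/37, 9/37, 13/37, 14/37, 17/37, 22/37, 25/37, 29/37, 32/37, 34/37, 1]
j=0 picked index 1: u0 ∈ [0, 7/37)
j=1 picked index 1: u0 ∈ [-1/12, 47/444)
j=2 picked index 1: u0 ∈ [-1/6, 5/222)
j=3 picked index 3: u0 ∈ [-1/148, 15/148)
j=4 picked index 4: u0 ∈ [2/111, 5/111)
j=5 picked index 5: u0 ∈ [-17/444, 19/444)
j=6 picked index 6: u0 ∈ [-3/74, 7/74)
j=7 picked index 7: u0 ∈ [5/444, 41/444)
j=8 picked index 8: u0 ∈ [1/111, 13/111)
j=9 picked index 8: u0 ∈ [-11/148, 5/148)
j=10 picked index 9: u0 ∈ [-11/222, 7/222)
j=11 picked index 11: u0 ∈ [1/444, 1/12)
intersection: [2/111, 5/222)

2/111 5/222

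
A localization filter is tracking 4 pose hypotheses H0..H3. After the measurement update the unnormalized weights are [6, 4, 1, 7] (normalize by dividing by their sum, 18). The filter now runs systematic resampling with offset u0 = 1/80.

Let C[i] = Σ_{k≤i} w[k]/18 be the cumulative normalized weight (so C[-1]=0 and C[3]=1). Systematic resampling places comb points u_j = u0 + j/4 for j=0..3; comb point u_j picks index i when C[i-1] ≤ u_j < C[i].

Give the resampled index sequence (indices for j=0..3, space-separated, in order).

C = [1/3, 5/9, 11/18, 1]
j=0: u_0=1/80 ∈ [0, 1/3) → index 0
j=1: u_1=21/80 ∈ [0, 1/3) → index 0
j=2: u_2=41/80 ∈ [1/3, 5/9) → index 1
j=3: u_3=61/80 ∈ [11/18, 1) → index 3

0 0 1 3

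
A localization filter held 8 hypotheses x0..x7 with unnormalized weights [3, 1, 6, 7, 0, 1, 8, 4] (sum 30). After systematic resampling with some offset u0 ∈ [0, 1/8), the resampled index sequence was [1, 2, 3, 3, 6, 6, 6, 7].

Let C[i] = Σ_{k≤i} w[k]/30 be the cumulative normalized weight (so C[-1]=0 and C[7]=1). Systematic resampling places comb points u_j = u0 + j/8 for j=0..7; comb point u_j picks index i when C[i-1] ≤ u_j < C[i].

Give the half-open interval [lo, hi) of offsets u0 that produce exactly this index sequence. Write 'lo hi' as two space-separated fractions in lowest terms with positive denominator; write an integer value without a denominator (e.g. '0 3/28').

C = [1/10, 2/15, 1/3, 17/30, 17/30, 3/5, 13/15, 1]
j=0 picked index 1: u0 ∈ [1/10, 2/15)
j=1 picked index 2: u0 ∈ [1/120, 5/24)
j=2 picked index 3: u0 ∈ [1/12, 19/60)
j=3 picked index 3: u0 ∈ [-1/24, 23/120)
j=4 picked index 6: u0 ∈ [1/10, 11/30)
j=5 picked index 6: u0 ∈ [-1/40, 29/120)
j=6 picked index 6: u0 ∈ [-3/20, 7/60)
j=7 picked index 7: u0 ∈ [-1/120, 1/8)
intersection: [1/10, 7/60)

1/10 7/60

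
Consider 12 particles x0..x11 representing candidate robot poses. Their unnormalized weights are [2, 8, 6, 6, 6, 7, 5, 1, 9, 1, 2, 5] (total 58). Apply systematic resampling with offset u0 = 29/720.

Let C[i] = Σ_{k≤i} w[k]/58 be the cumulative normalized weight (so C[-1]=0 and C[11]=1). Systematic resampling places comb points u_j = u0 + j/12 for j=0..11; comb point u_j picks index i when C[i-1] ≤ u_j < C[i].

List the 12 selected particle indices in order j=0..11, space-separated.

1 1 2 3 3 4 5 6 8 8 9 11

C = [1/29, 5/29, 8/29, 11/29, 14/29, 35/58, 20/29, 41/58, 25/29, 51/58, 53/58, 1]
j=0: u_0=29/720 ∈ [1/29, 5/29) → index 1
j=1: u_1=89/720 ∈ [1/29, 5/29) → index 1
j=2: u_2=149/720 ∈ [5/29, 8/29) → index 2
j=3: u_3=209/720 ∈ [8/29, 11/29) → index 3
j=4: u_4=269/720 ∈ [8/29, 11/29) → index 3
j=5: u_5=329/720 ∈ [11/29, 14/29) → index 4
j=6: u_6=389/720 ∈ [14/29, 35/58) → index 5
j=7: u_7=449/720 ∈ [35/58, 20/29) → index 6
j=8: u_8=509/720 ∈ [41/58, 25/29) → index 8
j=9: u_9=569/720 ∈ [41/58, 25/29) → index 8
j=10: u_10=629/720 ∈ [25/29, 51/58) → index 9
j=11: u_11=689/720 ∈ [53/58, 1) → index 11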